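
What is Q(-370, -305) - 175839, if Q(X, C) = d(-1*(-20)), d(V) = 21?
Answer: -175818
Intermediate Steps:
Q(X, C) = 21
Q(-370, -305) - 175839 = 21 - 175839 = -175818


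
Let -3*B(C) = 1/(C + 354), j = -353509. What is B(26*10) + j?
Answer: -651163579/1842 ≈ -3.5351e+5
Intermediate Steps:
B(C) = -1/(3*(354 + C)) (B(C) = -1/(3*(C + 354)) = -1/(3*(354 + C)))
B(26*10) + j = -1/(1062 + 3*(26*10)) - 353509 = -1/(1062 + 3*260) - 353509 = -1/(1062 + 780) - 353509 = -1/1842 - 353509 = -651163579/1842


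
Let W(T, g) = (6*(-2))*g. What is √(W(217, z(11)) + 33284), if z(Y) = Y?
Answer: 8*√518 ≈ 182.08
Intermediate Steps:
W(T, g) = -12*g
√(W(217, z(11)) + 33284) = √(-12*11 + 33284) = √(-132 + 33284) = √33152 = 8*√518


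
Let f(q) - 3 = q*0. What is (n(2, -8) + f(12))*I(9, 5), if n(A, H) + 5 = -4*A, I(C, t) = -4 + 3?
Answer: 10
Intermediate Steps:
I(C, t) = -1
f(q) = 3 (f(q) = 3 + q*0 = 3 + 0 = 3)
n(A, H) = -5 - 4*A
(n(2, -8) + f(12))*I(9, 5) = ((-5 - 4*2) + 3)*(-1) = ((-5 - 8) + 3)*(-1) = (-13 + 3)*(-1) = -10*(-1) = 10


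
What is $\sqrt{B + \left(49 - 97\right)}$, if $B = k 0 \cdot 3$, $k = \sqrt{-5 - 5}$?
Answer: $4 i \sqrt{3} \approx 6.9282 i$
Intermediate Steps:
$k = i \sqrt{10}$ ($k = \sqrt{-10} = i \sqrt{10} \approx 3.1623 i$)
$B = 0$ ($B = i \sqrt{10} \cdot 0 \cdot 3 = 0 \cdot 3 = 0$)
$\sqrt{B + \left(49 - 97\right)} = \sqrt{0 + \left(49 - 97\right)} = \sqrt{0 - 48} = \sqrt{-48} = 4 i \sqrt{3}$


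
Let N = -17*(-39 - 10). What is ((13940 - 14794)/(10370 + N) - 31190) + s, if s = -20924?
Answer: -583833996/11203 ≈ -52114.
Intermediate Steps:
N = 833 (N = -17*(-49) = 833)
((13940 - 14794)/(10370 + N) - 31190) + s = ((13940 - 14794)/(10370 + 833) - 31190) - 20924 = (-854/11203 - 31190) - 20924 = -349422424/11203 - 20924 = -583833996/11203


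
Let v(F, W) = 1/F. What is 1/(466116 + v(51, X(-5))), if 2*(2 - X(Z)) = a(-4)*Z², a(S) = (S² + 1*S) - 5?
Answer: 51/23771917 ≈ 2.1454e-6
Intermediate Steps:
a(S) = -5 + S + S² (a(S) = (S² + S) - 5 = (S + S²) - 5 = -5 + S + S²)
X(Z) = 2 - 7*Z²/2 (X(Z) = 2 - (-5 - 4 + (-4)²)*Z²/2 = 2 - (-5 - 4 + 16)*Z²/2 = 2 - 7*Z²/2)
1/(466116 + v(51, X(-5))) = 1/(466116 + 1/51) = 1/(23771917/51) = 51/23771917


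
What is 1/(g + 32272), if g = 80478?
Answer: 1/112750 ≈ 8.8692e-6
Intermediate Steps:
1/(g + 32272) = 1/(80478 + 32272) = 1/112750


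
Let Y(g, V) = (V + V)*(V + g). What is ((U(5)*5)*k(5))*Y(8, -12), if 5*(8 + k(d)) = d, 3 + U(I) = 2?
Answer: 3360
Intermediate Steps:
Y(g, V) = 2*V*(V + g) (Y(g, V) = (2*V)*(V + g) = 2*V*(V + g))
U(I) = -1 (U(I) = -3 + 2 = -1)
k(d) = -8 + d/5
((U(5)*5)*k(5))*Y(8, -12) = ((-1*5)*(-8 + (1/5)*5))*(2*(-12)*(-12 + 8)) = (-5*(-8 + 1))*(2*(-12)*(-4)) = -5*(-7)*96 = 35*96 = 3360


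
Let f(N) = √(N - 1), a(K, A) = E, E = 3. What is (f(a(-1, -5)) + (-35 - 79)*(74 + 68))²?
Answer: (16188 - √2)² ≈ 2.6201e+8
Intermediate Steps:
a(K, A) = 3
f(N) = √(-1 + N)
(f(a(-1, -5)) + (-35 - 79)*(74 + 68))² = (√(-1 + 3) + (-35 - 79)*(74 + 68))² = (√2 - 114*142)² = (√2 - 16188)² = (-16188 + √2)²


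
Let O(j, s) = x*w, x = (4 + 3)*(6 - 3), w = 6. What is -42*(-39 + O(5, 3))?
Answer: -3654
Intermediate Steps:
x = 21 (x = 7*3 = 21)
O(j, s) = 126 (O(j, s) = 21*6 = 126)
-42*(-39 + O(5, 3)) = -42*(-39 + 126) = -42*87 = -3654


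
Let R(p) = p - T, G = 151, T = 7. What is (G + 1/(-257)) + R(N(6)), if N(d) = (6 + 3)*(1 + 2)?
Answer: 43946/257 ≈ 171.00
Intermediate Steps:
N(d) = 27 (N(d) = 9*3 = 27)
R(p) = -7 + p (R(p) = p - 1*7 = p - 7 = -7 + p)
(G + 1/(-257)) + R(N(6)) = (151 + 1/(-257)) + (-7 + 27) = (151 - 1/257) + 20 = 38806/257 + 20 = 43946/257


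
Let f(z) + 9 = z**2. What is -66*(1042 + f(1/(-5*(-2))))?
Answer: -3408933/50 ≈ -68179.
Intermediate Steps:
f(z) = -9 + z**2
-66*(1042 + f(1/(-5*(-2)))) = -66*(1042 + (-9 + (1/(-5*(-2)))**2)) = -66*(1042 + (-9 + (1/10)**2)) = -66*(1042 + (-9 + 1/100)) = -66*(1042 - 899/100) = -66*103301/100 = -3408933/50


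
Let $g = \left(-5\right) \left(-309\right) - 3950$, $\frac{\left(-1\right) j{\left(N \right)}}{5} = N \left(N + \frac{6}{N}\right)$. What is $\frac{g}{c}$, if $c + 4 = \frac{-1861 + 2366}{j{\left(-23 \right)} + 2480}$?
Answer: $\frac{93795}{257} \approx 364.96$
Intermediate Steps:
$j{\left(N \right)} = - 5 N \left(N + \frac{6}{N}\right)$
$g = -2405$ ($g = 1545 - 3950 = -2405$)
$c = - \frac{257}{39}$ ($c = -4 + \frac{-1861 + 2366}{\left(-30 - 5 \left(-23\right)^{2}\right) + 2480} = -4 + \frac{505}{\left(-30 - 2645\right) + 2480} = -4 + \frac{505}{-2675 + 2480} = -4 + \frac{505}{-195} = -4 + 505 \left(- \frac{1}{195}\right) = -4 - \frac{101}{39} = - \frac{257}{39} \approx -6.5897$)
$\frac{g}{c} = - \frac{2405}{- \frac{257}{39}} = \left(-2405\right) \left(- \frac{39}{257}\right) = \frac{93795}{257}$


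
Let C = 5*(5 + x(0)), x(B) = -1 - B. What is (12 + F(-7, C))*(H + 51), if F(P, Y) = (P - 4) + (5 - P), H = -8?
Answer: 559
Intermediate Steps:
C = 20 (C = 5*(5 + (-1 - 1*0)) = 5*(5 + (-1 + 0)) = 5*(5 - 1) = 5*4 = 20)
F(P, Y) = 1 (F(P, Y) = (-4 + P) + (5 - P) = 1)
(12 + F(-7, C))*(H + 51) = (12 + 1)*(-8 + 51) = 13*43 = 559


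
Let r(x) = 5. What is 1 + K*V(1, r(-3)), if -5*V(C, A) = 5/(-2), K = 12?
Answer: 7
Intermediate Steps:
V(C, A) = 1/2 (V(C, A) = -1/(-2) = -(-1)/2 = -1/5*(-5/2) = 1/2)
1 + K*V(1, r(-3)) = 1 + 12*(1/2) = 1 + 6 = 7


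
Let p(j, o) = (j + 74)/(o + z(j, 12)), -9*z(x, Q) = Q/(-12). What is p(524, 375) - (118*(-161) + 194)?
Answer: 31743843/1688 ≈ 18806.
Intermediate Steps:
z(x, Q) = Q/108 (z(x, Q) = -Q/(9*(-12)) = -Q*(-1)/(9*12) = -(-1)*Q/108 = Q/108)
p(j, o) = (74 + j)/(⅑ + o) (p(j, o) = (j + 74)/(o + (1/108)*12) = (74 + j)/(o + ⅑) = (74 + j)/(⅑ + o))
p(524, 375) - (118*(-161) + 194) = 9*(74 + 524)/(1 + 9*375) - (118*(-161) + 194) = 9*598/(1 + 3375) - (-18998 + 194) = 9*598/3376 - 1*(-18804) = 9*(1/3376)*598 + 18804 = 2691/1688 + 18804 = 31743843/1688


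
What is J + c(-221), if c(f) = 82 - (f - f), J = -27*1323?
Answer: -35639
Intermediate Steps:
J = -35721
c(f) = 82 (c(f) = 82 - 1*0 = 82 + 0 = 82)
J + c(-221) = -35721 + 82 = -35639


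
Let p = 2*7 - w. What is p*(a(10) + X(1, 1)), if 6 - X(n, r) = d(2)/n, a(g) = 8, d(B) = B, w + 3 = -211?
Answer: 2736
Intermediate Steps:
w = -214 (w = -3 - 211 = -214)
X(n, r) = 6 - 2/n
p = 228 (p = 2*7 - 1*(-214) = 14 + 214 = 228)
p*(a(10) + X(1, 1)) = 228*(8 + (6 - 2/1)) = 228*(8 + (6 - 2*1)) = 228*(8 + (6 - 2)) = 228*(8 + 4) = 228*12 = 2736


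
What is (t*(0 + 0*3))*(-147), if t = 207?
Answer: 0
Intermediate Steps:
(t*(0 + 0*3))*(-147) = (207*(0 + 0*3))*(-147) = (207*(0 + 0))*(-147) = (207*0)*(-147) = 0*(-147) = 0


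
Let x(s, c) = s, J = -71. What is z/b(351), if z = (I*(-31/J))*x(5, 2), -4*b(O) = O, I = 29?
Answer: -17980/24921 ≈ -0.72148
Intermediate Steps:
b(O) = -O/4
z = 4495/71 (z = (29*(-31/(-71)))*5 = (29*(-31*(-1/71)))*5 = (29*(31/71))*5 = (899/71)*5 = 4495/71 ≈ 63.310)
z/b(351) = 4495/(71*((-¼*351))) = 4495/(71*(-351/4)) = (4495/71)*(-4/351) = -17980/24921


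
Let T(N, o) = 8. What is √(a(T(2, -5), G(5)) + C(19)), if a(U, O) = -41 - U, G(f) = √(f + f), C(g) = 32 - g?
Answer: 6*I ≈ 6.0*I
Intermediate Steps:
G(f) = √2*√f (G(f) = √(2*f) = √2*√f)
√(a(T(2, -5), G(5)) + C(19)) = √((-41 - 1*8) + (32 - 1*19)) = √((-41 - 8) + (32 - 19)) = √(-49 + 13) = √(-36) = 6*I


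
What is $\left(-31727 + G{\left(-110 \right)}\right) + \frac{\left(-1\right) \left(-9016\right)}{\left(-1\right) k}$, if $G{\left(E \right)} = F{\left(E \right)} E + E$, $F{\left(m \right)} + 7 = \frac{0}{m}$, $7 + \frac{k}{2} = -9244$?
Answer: $- \frac{287396309}{9251} \approx -31067.0$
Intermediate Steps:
$k = -18502$ ($k = -14 + 2 \left(-9244\right) = -14 - 18488 = -18502$)
$F{\left(m \right)} = -7$ ($F{\left(m \right)} = -7 + \frac{0}{m} = -7 + 0 = -7$)
$G{\left(E \right)} = - 6 E$ ($G{\left(E \right)} = - 7 E + E = - 6 E$)
$\left(-31727 + G{\left(-110 \right)}\right) + \frac{\left(-1\right) \left(-9016\right)}{\left(-1\right) k} = \left(-31727 - -660\right) + \frac{\left(-1\right) \left(-9016\right)}{\left(-1\right) \left(-18502\right)} = \left(-31727 + 660\right) + \frac{9016}{18502} = -31067 + 9016 \cdot \frac{1}{18502} = -31067 + \frac{4508}{9251} = - \frac{287396309}{9251}$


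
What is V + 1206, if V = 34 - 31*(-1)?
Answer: 1271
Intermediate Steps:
V = 65 (V = 34 + 31 = 65)
V + 1206 = 65 + 1206 = 1271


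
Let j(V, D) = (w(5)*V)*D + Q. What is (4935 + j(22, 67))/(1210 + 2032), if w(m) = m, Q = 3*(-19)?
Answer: 6124/1621 ≈ 3.7779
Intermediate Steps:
Q = -57
j(V, D) = -57 + 5*D*V (j(V, D) = (5*V)*D - 57 = 5*D*V - 57 = -57 + 5*D*V)
(4935 + j(22, 67))/(1210 + 2032) = (4935 + (-57 + 5*67*22))/(1210 + 2032) = (4935 + (-57 + 7370))/3242 = (4935 + 7313)*(1/3242) = 12248*(1/3242) = 6124/1621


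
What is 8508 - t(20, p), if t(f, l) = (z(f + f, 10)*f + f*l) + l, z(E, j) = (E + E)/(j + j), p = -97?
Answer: 10465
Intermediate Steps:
z(E, j) = E/j (z(E, j) = (2*E)/((2*j)) = (2*E)*(1/(2*j)) = E/j)
t(f, l) = l + f**2/5 + f*l (t(f, l) = (((f + f)/10)*f + f*l) + l = (((2*f)*(1/10))*f + f*l) + l = ((f/5)*f + f*l) + l = (f**2/5 + f*l) + l = l + f**2/5 + f*l)
8508 - t(20, p) = 8508 - (-97 + (1/5)*20**2 + 20*(-97)) = 8508 - (-97 + (1/5)*400 - 1940) = 8508 - (-97 + 80 - 1940) = 8508 - 1*(-1957) = 8508 + 1957 = 10465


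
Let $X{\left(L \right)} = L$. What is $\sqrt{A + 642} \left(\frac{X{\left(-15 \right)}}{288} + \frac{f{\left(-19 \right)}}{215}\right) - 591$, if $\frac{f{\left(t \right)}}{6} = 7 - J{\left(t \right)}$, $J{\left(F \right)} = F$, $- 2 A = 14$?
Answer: $-591 + \frac{13901 \sqrt{635}}{20640} \approx -574.03$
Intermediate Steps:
$A = -7$ ($A = \left(- \frac{1}{2}\right) 14 = -7$)
$f{\left(t \right)} = 42 - 6 t$ ($f{\left(t \right)} = 6 \left(7 - t\right) = 42 - 6 t$)
$\sqrt{A + 642} \left(\frac{X{\left(-15 \right)}}{288} + \frac{f{\left(-19 \right)}}{215}\right) - 591 = \sqrt{-7 + 642} \left(- \frac{15}{288} + \frac{42 - -114}{215}\right) - 591 = \sqrt{635} \left(\left(-15\right) \frac{1}{288} + \left(42 + 114\right) \frac{1}{215}\right) - 591 = \sqrt{635} \left(- \frac{5}{96} + 156 \cdot \frac{1}{215}\right) - 591 = \sqrt{635} \left(- \frac{5}{96} + \frac{156}{215}\right) - 591 = \sqrt{635} \cdot \frac{13901}{20640} - 591 = \frac{13901 \sqrt{635}}{20640} - 591 = -591 + \frac{13901 \sqrt{635}}{20640}$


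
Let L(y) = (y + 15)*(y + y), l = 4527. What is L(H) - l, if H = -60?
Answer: 873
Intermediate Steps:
L(y) = 2*y*(15 + y) (L(y) = (15 + y)*(2*y) = 2*y*(15 + y))
L(H) - l = 2*(-60)*(15 - 60) - 1*4527 = 2*(-60)*(-45) - 4527 = 5400 - 4527 = 873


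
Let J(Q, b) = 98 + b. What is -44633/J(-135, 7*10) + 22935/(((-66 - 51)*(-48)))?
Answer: -3427859/13104 ≈ -261.59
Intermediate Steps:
-44633/J(-135, 7*10) + 22935/(((-66 - 51)*(-48))) = -44633/(98 + 7*10) + 22935/(((-66 - 51)*(-48))) = -44633/(98 + 70) + 22935/((-117*(-48))) = -44633/168 + 22935/5616 = -44633*1/168 + 22935*(1/5616) = -44633/168 + 7645/1872 = -3427859/13104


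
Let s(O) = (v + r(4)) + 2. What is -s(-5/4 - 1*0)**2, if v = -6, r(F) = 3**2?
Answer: -25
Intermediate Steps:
r(F) = 9
s(O) = 5 (s(O) = (-6 + 9) + 2 = 3 + 2 = 5)
-s(-5/4 - 1*0)**2 = -1*5**2 = -1*25 = -25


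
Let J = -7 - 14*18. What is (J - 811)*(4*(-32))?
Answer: 136960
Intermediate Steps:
J = -259 (J = -7 - 252 = -259)
(J - 811)*(4*(-32)) = (-259 - 811)*(4*(-32)) = -1070*(-128) = 136960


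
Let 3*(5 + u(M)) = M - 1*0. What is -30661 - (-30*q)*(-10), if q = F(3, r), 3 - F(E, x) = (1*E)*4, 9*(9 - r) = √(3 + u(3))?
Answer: -27961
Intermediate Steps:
u(M) = -5 + M/3 (u(M) = -5 + (M - 1*0)/3 = -5 + (M + 0)/3 = -5 + M/3)
r = 9 - I/9 (r = 9 - √(3 + (-5 + (⅓)*3))/9 = 9 - √(3 + (-5 + 1))/9 = 9 - √(3 - 4)/9 = 9 - I/9 ≈ 9.0 - 0.11111*I)
F(E, x) = 3 - 4*E (F(E, x) = 3 - 1*E*4 = 3 - E*4 = 3 - 4*E)
q = -9 (q = 3 - 4*3 = 3 - 12 = -9)
-30661 - (-30*q)*(-10) = -30661 - (-30*(-9))*(-10) = -30661 - 270*(-10) = -30661 - 1*(-2700) = -30661 + 2700 = -27961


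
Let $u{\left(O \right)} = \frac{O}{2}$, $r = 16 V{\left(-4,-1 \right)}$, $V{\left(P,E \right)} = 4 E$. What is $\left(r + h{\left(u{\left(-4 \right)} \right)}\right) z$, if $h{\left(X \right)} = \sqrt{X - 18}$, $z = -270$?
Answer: $17280 - 540 i \sqrt{5} \approx 17280.0 - 1207.5 i$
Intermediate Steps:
$r = -64$ ($r = 16 \cdot 4 \left(-1\right) = 16 \left(-4\right) = -64$)
$u{\left(O \right)} = \frac{O}{2}$ ($u{\left(O \right)} = O \frac{1}{2} = \frac{O}{2}$)
$h{\left(X \right)} = \sqrt{-18 + X}$
$\left(r + h{\left(u{\left(-4 \right)} \right)}\right) z = \left(-64 + \sqrt{-18 + \frac{1}{2} \left(-4\right)}\right) \left(-270\right) = \left(-64 + \sqrt{-18 - 2}\right) \left(-270\right) = \left(-64 + \sqrt{-20}\right) \left(-270\right) = \left(-64 + 2 i \sqrt{5}\right) \left(-270\right) = 17280 - 540 i \sqrt{5}$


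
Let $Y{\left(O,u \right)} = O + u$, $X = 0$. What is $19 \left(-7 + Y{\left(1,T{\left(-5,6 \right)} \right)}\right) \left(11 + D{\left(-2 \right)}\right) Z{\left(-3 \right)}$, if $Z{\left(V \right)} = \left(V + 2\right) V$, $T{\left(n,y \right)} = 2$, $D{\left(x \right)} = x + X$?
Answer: $-2052$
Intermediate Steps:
$D{\left(x \right)} = x$ ($D{\left(x \right)} = x + 0 = x$)
$Z{\left(V \right)} = V \left(2 + V\right)$ ($Z{\left(V \right)} = \left(2 + V\right) V = V \left(2 + V\right)$)
$19 \left(-7 + Y{\left(1,T{\left(-5,6 \right)} \right)}\right) \left(11 + D{\left(-2 \right)}\right) Z{\left(-3 \right)} = 19 \left(-7 + \left(1 + 2\right)\right) \left(11 - 2\right) \left(- 3 \left(2 - 3\right)\right) = 19 \left(-7 + 3\right) 9 \left(\left(-3\right) \left(-1\right)\right) = 19 \left(\left(-4\right) 9\right) 3 = 19 \left(-36\right) 3 = \left(-684\right) 3 = -2052$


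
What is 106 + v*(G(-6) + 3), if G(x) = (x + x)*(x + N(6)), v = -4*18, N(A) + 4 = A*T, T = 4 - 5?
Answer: -13934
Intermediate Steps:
T = -1
N(A) = -4 - A (N(A) = -4 + A*(-1) = -4 - A)
v = -72
G(x) = 2*x*(-10 + x) (G(x) = (x + x)*(x + (-4 - 1*6)) = (2*x)*(x + (-4 - 6)) = (2*x)*(x - 10) = (2*x)*(-10 + x) = 2*x*(-10 + x))
106 + v*(G(-6) + 3) = 106 - 72*(2*(-6)*(-10 - 6) + 3) = 106 - 72*(2*(-6)*(-16) + 3) = 106 - 72*(192 + 3) = 106 - 72*195 = 106 - 14040 = -13934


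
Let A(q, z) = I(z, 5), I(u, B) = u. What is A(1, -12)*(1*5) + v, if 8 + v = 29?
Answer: -39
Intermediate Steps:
v = 21 (v = -8 + 29 = 21)
A(q, z) = z
A(1, -12)*(1*5) + v = -12*5 + 21 = -60 + 21 = -39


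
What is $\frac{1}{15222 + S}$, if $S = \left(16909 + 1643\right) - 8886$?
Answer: $\frac{1}{24888} \approx 4.018 \cdot 10^{-5}$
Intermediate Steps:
$S = 9666$ ($S = 18552 - 8886 = 9666$)
$\frac{1}{15222 + S} = \frac{1}{15222 + 9666} = \frac{1}{24888}$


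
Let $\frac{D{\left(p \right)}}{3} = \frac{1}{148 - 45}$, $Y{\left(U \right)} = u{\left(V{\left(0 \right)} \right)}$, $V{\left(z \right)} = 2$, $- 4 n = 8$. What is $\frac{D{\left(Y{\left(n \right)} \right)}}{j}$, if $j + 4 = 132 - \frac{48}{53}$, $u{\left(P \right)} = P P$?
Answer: $\frac{159}{693808} \approx 0.00022917$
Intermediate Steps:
$n = -2$ ($n = \left(- \frac{1}{4}\right) 8 = -2$)
$u{\left(P \right)} = P^{2}$
$Y{\left(U \right)} = 4$ ($Y{\left(U \right)} = 2^{2} = 4$)
$D{\left(p \right)} = \frac{3}{103}$ ($D{\left(p \right)} = \frac{3}{148 - 45} = \frac{3}{103}$)
$j = \frac{6736}{53}$ ($j = -4 + \left(132 - \frac{48}{53}\right) = -4 + \frac{6948}{53} = \frac{6736}{53} \approx 127.09$)
$\frac{D{\left(Y{\left(n \right)} \right)}}{j} = \frac{3}{103 \cdot \frac{6736}{53}} = \frac{3}{103} \cdot \frac{53}{6736} = \frac{159}{693808}$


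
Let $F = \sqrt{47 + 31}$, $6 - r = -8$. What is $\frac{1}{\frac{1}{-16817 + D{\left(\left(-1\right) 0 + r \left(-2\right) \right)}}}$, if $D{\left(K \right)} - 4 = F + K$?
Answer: $-16841 + \sqrt{78} \approx -16832.0$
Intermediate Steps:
$r = 14$ ($r = 6 - -8 = 6 + 8 = 14$)
$F = \sqrt{78} \approx 8.8318$
$D{\left(K \right)} = 4 + K + \sqrt{78}$ ($D{\left(K \right)} = 4 + \left(\sqrt{78} + K\right) = 4 + \left(K + \sqrt{78}\right) = 4 + K + \sqrt{78}$)
$\frac{1}{\frac{1}{-16817 + D{\left(\left(-1\right) 0 + r \left(-2\right) \right)}}} = \frac{1}{\frac{1}{-16817 + \left(4 + \left(\left(-1\right) 0 + 14 \left(-2\right)\right) + \sqrt{78}\right)}} = \frac{1}{\frac{1}{-16817 + \left(4 + \left(0 - 28\right) + \sqrt{78}\right)}} = \frac{1}{\frac{1}{-16817 + \left(4 - 28 + \sqrt{78}\right)}} = \frac{1}{\frac{1}{-16817 - \left(24 - \sqrt{78}\right)}} = \frac{1}{\frac{1}{-16841 + \sqrt{78}}} = -16841 + \sqrt{78}$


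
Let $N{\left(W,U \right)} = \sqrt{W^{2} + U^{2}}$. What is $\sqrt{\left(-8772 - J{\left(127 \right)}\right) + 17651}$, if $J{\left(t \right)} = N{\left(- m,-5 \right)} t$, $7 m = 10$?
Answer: $\frac{\sqrt{435071 - 4445 \sqrt{53}}}{7} \approx 90.656$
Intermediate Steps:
$m = \frac{10}{7}$ ($m = \frac{1}{7} \cdot 10 = \frac{10}{7} \approx 1.4286$)
$N{\left(W,U \right)} = \sqrt{U^{2} + W^{2}}$
$J{\left(t \right)} = \frac{5 t \sqrt{53}}{7}$ ($J{\left(t \right)} = \sqrt{\left(-5\right)^{2} + \left(\left(-1\right) \frac{10}{7}\right)^{2}} t = \sqrt{25 + \left(- \frac{10}{7}\right)^{2}} t = \sqrt{25 + \frac{100}{49}} t = \sqrt{\frac{1325}{49}} t = \frac{5 \sqrt{53}}{7} t = \frac{5 t \sqrt{53}}{7}$)
$\sqrt{\left(-8772 - J{\left(127 \right)}\right) + 17651} = \sqrt{\left(-8772 - \frac{5}{7} \cdot 127 \sqrt{53}\right) + 17651} = \sqrt{\left(-8772 - \frac{635 \sqrt{53}}{7}\right) + 17651} = \sqrt{8879 - \frac{635 \sqrt{53}}{7}}$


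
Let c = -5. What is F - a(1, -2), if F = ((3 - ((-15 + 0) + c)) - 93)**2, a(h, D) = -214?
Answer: 5114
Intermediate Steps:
F = 4900 (F = ((3 - ((-15 + 0) - 5)) - 93)**2 = ((3 - (-15 - 5)) - 93)**2 = ((3 - 1*(-20)) - 93)**2 = ((3 + 20) - 93)**2 = (23 - 93)**2 = (-70)**2 = 4900)
F - a(1, -2) = 4900 - 1*(-214) = 4900 + 214 = 5114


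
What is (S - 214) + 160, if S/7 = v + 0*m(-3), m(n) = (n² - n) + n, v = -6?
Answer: -96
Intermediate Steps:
m(n) = n²
S = -42 (S = 7*(-6 + 0*(-3)²) = 7*(-6 + 0*9) = 7*(-6 + 0) = 7*(-6) = -42)
(S - 214) + 160 = (-42 - 214) + 160 = -256 + 160 = -96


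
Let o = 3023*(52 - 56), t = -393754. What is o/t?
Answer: 6046/196877 ≈ 0.030710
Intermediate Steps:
o = -12092 (o = 3023*(-4) = -12092)
o/t = -12092/(-393754) = -12092*(-1/393754) = 6046/196877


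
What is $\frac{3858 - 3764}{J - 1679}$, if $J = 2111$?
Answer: $\frac{47}{216} \approx 0.21759$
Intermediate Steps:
$\frac{3858 - 3764}{J - 1679} = \frac{3858 - 3764}{2111 - 1679} = \frac{94}{432} = 94 \cdot \frac{1}{432} = \frac{47}{216}$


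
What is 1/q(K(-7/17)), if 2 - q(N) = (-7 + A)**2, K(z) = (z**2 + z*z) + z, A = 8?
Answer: 1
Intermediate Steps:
K(z) = z + 2*z**2 (K(z) = (z**2 + z**2) + z = 2*z**2 + z = z + 2*z**2)
q(N) = 1 (q(N) = 2 - (-7 + 8)**2 = 2 - 1*1**2 = 2 - 1*1 = 2 - 1 = 1)
1/q(K(-7/17)) = 1/1 = 1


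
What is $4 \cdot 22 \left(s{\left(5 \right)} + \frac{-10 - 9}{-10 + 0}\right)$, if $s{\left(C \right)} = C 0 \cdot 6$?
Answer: $\frac{836}{5} \approx 167.2$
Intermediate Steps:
$s{\left(C \right)} = 0$ ($s{\left(C \right)} = 0 \cdot 6 = 0$)
$4 \cdot 22 \left(s{\left(5 \right)} + \frac{-10 - 9}{-10 + 0}\right) = 4 \cdot 22 \left(0 + \frac{-10 - 9}{-10 + 0}\right) = 4 \cdot 22 \left(0 - \frac{19}{-10}\right) = 4 \cdot 22 \left(0 - - \frac{19}{10}\right) = 4 \cdot 22 \left(0 + \frac{19}{10}\right) = 4 \cdot 22 \cdot \frac{19}{10} = 4 \cdot \frac{209}{5} = \frac{836}{5}$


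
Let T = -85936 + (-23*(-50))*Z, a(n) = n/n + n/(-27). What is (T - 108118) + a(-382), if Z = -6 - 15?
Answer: -5891099/27 ≈ -2.1819e+5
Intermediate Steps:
Z = -21
a(n) = 1 - n/27 (a(n) = 1 + n*(-1/27) = 1 - n/27)
T = -110086 (T = -85936 - 23*(-50)*(-21) = -85936 + 1150*(-21) = -85936 - 24150 = -110086)
(T - 108118) + a(-382) = (-110086 - 108118) + (1 - 1/27*(-382)) = -218204 + (1 + 382/27) = -218204 + 409/27 = -5891099/27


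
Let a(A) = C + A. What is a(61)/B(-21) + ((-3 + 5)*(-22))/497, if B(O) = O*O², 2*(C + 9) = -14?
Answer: -6823/73059 ≈ -0.093390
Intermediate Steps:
C = -16 (C = -9 + (½)*(-14) = -9 - 7 = -16)
B(O) = O³
a(A) = -16 + A
a(61)/B(-21) + ((-3 + 5)*(-22))/497 = (-16 + 61)/((-21)³) + ((-3 + 5)*(-22))/497 = 45/(-9261) + (2*(-22))*(1/497) = 45*(-1/9261) - 44*1/497 = -5/1029 - 44/497 = -6823/73059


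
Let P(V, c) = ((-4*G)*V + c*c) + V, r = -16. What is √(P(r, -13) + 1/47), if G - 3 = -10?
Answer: 2*I*√162902/47 ≈ 17.175*I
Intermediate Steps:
G = -7 (G = 3 - 10 = -7)
P(V, c) = c² + 29*V (P(V, c) = ((-4*(-7))*V + c*c) + V = (28*V + c²) + V = (c² + 28*V) + V = c² + 29*V)
√(P(r, -13) + 1/47) = √(((-13)² + 29*(-16)) + 1/47) = √((169 - 464) + 1/47) = √(-295 + 1/47) = √(-13864/47) = 2*I*√162902/47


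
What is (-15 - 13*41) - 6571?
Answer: -7119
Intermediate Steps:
(-15 - 13*41) - 6571 = (-15 - 533) - 6571 = -548 - 6571 = -7119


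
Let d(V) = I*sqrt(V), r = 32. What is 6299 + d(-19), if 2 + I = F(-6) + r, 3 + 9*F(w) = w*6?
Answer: 6299 + 77*I*sqrt(19)/3 ≈ 6299.0 + 111.88*I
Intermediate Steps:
F(w) = -1/3 + 2*w/3 (F(w) = -1/3 + (w*6)/9 = -1/3 + (6*w)/9 = -1/3 + 2*w/3)
I = 77/3 (I = -2 + ((-1/3 + (2/3)*(-6)) + 32) = -2 + ((-1/3 - 4) + 32) = -2 + (-13/3 + 32) = -2 + 83/3 = 77/3 ≈ 25.667)
d(V) = 77*sqrt(V)/3
6299 + d(-19) = 6299 + 77*sqrt(-19)/3 = 6299 + 77*(I*sqrt(19))/3 = 6299 + 77*I*sqrt(19)/3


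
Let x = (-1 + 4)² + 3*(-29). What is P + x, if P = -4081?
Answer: -4159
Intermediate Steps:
x = -78 (x = 3² - 87 = 9 - 87 = -78)
P + x = -4081 - 78 = -4159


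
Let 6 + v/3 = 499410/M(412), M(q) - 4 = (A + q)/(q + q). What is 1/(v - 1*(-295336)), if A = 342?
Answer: 15/9002146 ≈ 1.6663e-6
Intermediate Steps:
M(q) = 4 + (342 + q)/(2*q) (M(q) = 4 + (342 + q)/(q + q) = 4 + (342 + q)/((2*q)) = 4 + (342 + q)*(1/(2*q)) = 4 + (342 + q)/(2*q))
v = 4572106/15 (v = -18 + 3*(499410/(9/2 + 171/412)) = -18 + 3*(499410/(2025/412)) = -18 + 3*(499410*(412/2025)) = -18 + 3*(4572376/45) = -18 + 4572376/15 = 4572106/15 ≈ 3.0481e+5)
1/(v - 1*(-295336)) = 1/(4572106/15 - 1*(-295336)) = 1/(4572106/15 + 295336) = 1/(9002146/15) = 15/9002146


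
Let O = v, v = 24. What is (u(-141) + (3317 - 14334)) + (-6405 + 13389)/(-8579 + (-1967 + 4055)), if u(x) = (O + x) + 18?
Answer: -72160940/6491 ≈ -11117.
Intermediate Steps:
O = 24
u(x) = 42 + x (u(x) = (24 + x) + 18 = 42 + x)
(u(-141) + (3317 - 14334)) + (-6405 + 13389)/(-8579 + (-1967 + 4055)) = ((42 - 141) + (3317 - 14334)) + (-6405 + 13389)/(-8579 + (-1967 + 4055)) = (-99 - 11017) + 6984/(-8579 + 2088) = -11116 + 6984/(-6491) = -11116 + 6984*(-1/6491) = -11116 - 6984/6491 = -72160940/6491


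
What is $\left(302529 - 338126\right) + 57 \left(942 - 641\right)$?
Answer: $-18440$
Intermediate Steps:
$\left(302529 - 338126\right) + 57 \left(942 - 641\right) = -35597 + 57 \left(942 - 641\right) = -35597 + 57 \cdot 301 = -35597 + 17157 = -18440$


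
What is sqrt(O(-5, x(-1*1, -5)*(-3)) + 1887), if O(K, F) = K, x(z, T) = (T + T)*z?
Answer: sqrt(1882) ≈ 43.382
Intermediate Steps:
x(z, T) = 2*T*z (x(z, T) = (2*T)*z = 2*T*z)
sqrt(O(-5, x(-1*1, -5)*(-3)) + 1887) = sqrt(-5 + 1887) = sqrt(1882)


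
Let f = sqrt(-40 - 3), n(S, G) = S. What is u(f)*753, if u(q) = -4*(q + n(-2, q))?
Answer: 6024 - 3012*I*sqrt(43) ≈ 6024.0 - 19751.0*I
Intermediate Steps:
f = I*sqrt(43) (f = sqrt(-43) = I*sqrt(43) ≈ 6.5574*I)
u(q) = 8 - 4*q (u(q) = -4*(q - 2) = -4*(-2 + q) = 8 - 4*q)
u(f)*753 = (8 - 4*I*sqrt(43))*753 = 6024 - 3012*I*sqrt(43)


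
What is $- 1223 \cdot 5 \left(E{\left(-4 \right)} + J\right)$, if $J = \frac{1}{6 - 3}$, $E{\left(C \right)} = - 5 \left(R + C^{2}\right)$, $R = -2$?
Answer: $\frac{1278035}{3} \approx 4.2601 \cdot 10^{5}$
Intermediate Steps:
$E{\left(C \right)} = 10 - 5 C^{2}$ ($E{\left(C \right)} = - 5 \left(-2 + C^{2}\right) = 10 - 5 C^{2}$)
$J = \frac{1}{3} \approx 0.33333$
$- 1223 \cdot 5 \left(E{\left(-4 \right)} + J\right) = - 1223 \cdot 5 \left(\left(10 - 5 \left(-4\right)^{2}\right) + \frac{1}{3}\right) = - 1223 \cdot 5 \left(\left(10 - 80\right) + \frac{1}{3}\right) = - 1223 \cdot 5 \left(-70 + \frac{1}{3}\right) = - 1223 \cdot 5 \left(- \frac{209}{3}\right) = \left(-1223\right) \left(- \frac{1045}{3}\right) = \frac{1278035}{3}$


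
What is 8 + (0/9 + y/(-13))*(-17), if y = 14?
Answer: 342/13 ≈ 26.308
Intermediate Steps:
8 + (0/9 + y/(-13))*(-17) = 8 + (0/9 + 14/(-13))*(-17) = 8 + (0*(1/9) + 14*(-1/13))*(-17) = 8 + (0 - 14/13)*(-17) = 8 - 14/13*(-17) = 8 + 238/13 = 342/13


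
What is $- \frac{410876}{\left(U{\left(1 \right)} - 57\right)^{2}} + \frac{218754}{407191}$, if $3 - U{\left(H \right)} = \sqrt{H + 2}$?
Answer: $- \frac{162169023344126}{1151749108893} + \frac{4930512 \sqrt{3}}{942841} \approx -131.74$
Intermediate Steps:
$U{\left(H \right)} = 3 - \sqrt{2 + H}$ ($U{\left(H \right)} = 3 - \sqrt{H + 2} = 3 - \sqrt{2 + H}$)
$- \frac{410876}{\left(U{\left(1 \right)} - 57\right)^{2}} + \frac{218754}{407191} = - \frac{410876}{\left(\left(3 - \sqrt{2 + 1}\right) - 57\right)^{2}} + \frac{218754}{407191} = - \frac{410876}{\left(\left(3 - \sqrt{3}\right) - 57\right)^{2}} + 218754 \cdot \frac{1}{407191} = - \frac{410876}{\left(-54 - \sqrt{3}\right)^{2}} + \frac{218754}{407191} = \frac{218754}{407191} - \frac{410876}{\left(-54 - \sqrt{3}\right)^{2}}$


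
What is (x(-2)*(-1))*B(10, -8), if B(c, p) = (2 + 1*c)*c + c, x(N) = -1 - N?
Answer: -130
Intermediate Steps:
B(c, p) = c + c*(2 + c) (B(c, p) = (2 + c)*c + c = c*(2 + c) + c = c + c*(2 + c))
(x(-2)*(-1))*B(10, -8) = ((-1 - 1*(-2))*(-1))*(10*(3 + 10)) = ((-1 + 2)*(-1))*(10*13) = (1*(-1))*130 = -1*130 = -130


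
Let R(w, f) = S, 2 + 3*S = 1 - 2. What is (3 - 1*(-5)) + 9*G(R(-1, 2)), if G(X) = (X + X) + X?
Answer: -19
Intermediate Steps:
S = -1 (S = -2/3 + (1 - 2)/3 = -2/3 + (1/3)*(-1) = -2/3 - 1/3 = -1)
R(w, f) = -1
G(X) = 3*X (G(X) = 2*X + X = 3*X)
(3 - 1*(-5)) + 9*G(R(-1, 2)) = (3 - 1*(-5)) + 9*(3*(-1)) = (3 + 5) + 9*(-3) = 8 - 27 = -19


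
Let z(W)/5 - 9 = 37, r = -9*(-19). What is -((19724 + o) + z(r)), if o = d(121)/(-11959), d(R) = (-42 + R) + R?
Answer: -238629686/11959 ≈ -19954.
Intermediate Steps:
r = 171
d(R) = -42 + 2*R
z(W) = 230 (z(W) = 45 + 5*37 = 45 + 185 = 230)
o = -200/11959 (o = (-42 + 2*121)/(-11959) = (-42 + 242)*(-1/11959) = 200*(-1/11959) = -200/11959 ≈ -0.016724)
-((19724 + o) + z(r)) = -((19724 - 200/11959) + 230) = -(235879116/11959 + 230) = -1*238629686/11959 = -238629686/11959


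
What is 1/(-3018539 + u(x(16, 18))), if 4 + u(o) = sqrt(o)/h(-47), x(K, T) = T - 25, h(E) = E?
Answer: -6667961487/20127528470853448 + 47*I*sqrt(7)/20127528470853448 ≈ -3.3129e-7 + 6.1781e-15*I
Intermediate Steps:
x(K, T) = -25 + T
u(o) = -4 - sqrt(o)/47 (u(o) = -4 + sqrt(o)/(-47) = -4 - sqrt(o)/47)
1/(-3018539 + u(x(16, 18))) = 1/(-3018539 + (-4 - sqrt(-25 + 18)/47)) = 1/(-3018539 + (-4 - I*sqrt(7)/47)) = 1/(-3018543 - I*sqrt(7)/47)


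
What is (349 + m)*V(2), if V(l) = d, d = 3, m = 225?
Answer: 1722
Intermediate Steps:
V(l) = 3
(349 + m)*V(2) = (349 + 225)*3 = 574*3 = 1722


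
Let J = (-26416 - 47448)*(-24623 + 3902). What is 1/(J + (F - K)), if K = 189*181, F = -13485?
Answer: 1/1530488250 ≈ 6.5339e-10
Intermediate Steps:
K = 34209
J = 1530535944 (J = -73864*(-20721) = 1530535944)
1/(J + (F - K)) = 1/(1530535944 + (-13485 - 1*34209)) = 1/(1530535944 + (-13485 - 34209)) = 1/(1530535944 - 47694) = 1/1530488250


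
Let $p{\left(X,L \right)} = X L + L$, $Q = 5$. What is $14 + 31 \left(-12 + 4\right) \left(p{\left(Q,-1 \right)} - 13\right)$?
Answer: $4726$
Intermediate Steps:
$p{\left(X,L \right)} = L + L X$ ($p{\left(X,L \right)} = L X + L = L + L X$)
$14 + 31 \left(-12 + 4\right) \left(p{\left(Q,-1 \right)} - 13\right) = 14 + 31 \left(-12 + 4\right) \left(- (1 + 5) - 13\right) = 14 + 31 \left(- 8 \left(\left(-1\right) 6 - 13\right)\right) = 14 + 31 \left(- 8 \left(-6 - 13\right)\right) = 14 + 31 \left(\left(-8\right) \left(-19\right)\right) = 14 + 31 \cdot 152 = 14 + 4712 = 4726$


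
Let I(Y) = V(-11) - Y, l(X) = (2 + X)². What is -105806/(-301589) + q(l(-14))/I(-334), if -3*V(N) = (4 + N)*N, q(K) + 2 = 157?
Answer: 47621887/55793965 ≈ 0.85353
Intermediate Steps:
q(K) = 155 (q(K) = -2 + 157 = 155)
V(N) = -N*(4 + N)/3 (V(N) = -(4 + N)*N/3 = -N*(4 + N)/3)
I(Y) = -77/3 - Y (I(Y) = -⅓*(-11)*(4 - 11) - Y = -⅓*(-11)*(-7) - Y = -77/3 - Y)
-105806/(-301589) + q(l(-14))/I(-334) = -105806/(-301589) + 155/(-77/3 - 1*(-334)) = -105806*(-1/301589) + 155/(-77/3 + 334) = 105806/301589 + 155/(925/3) = 105806/301589 + 155*(3/925) = 105806/301589 + 93/185 = 47621887/55793965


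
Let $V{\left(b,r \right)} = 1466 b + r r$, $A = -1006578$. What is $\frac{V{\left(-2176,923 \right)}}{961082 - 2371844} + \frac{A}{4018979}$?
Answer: $\frac{7976680560737}{5669822851998} \approx 1.4069$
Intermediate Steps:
$V{\left(b,r \right)} = r^{2} + 1466 b$ ($V{\left(b,r \right)} = 1466 b + r^{2} = r^{2} + 1466 b$)
$\frac{V{\left(-2176,923 \right)}}{961082 - 2371844} + \frac{A}{4018979} = \frac{923^{2} + 1466 \left(-2176\right)}{961082 - 2371844} - \frac{1006578}{4018979} = \frac{851929 - 3190016}{961082 - 2371844} - \frac{1006578}{4018979} = - \frac{2338087}{-1410762} - \frac{1006578}{4018979} = \left(-2338087\right) \left(- \frac{1}{1410762}\right) - \frac{1006578}{4018979} = \frac{2338087}{1410762} - \frac{1006578}{4018979} = \frac{7976680560737}{5669822851998}$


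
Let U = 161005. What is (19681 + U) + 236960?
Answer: 417646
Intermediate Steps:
(19681 + U) + 236960 = (19681 + 161005) + 236960 = 180686 + 236960 = 417646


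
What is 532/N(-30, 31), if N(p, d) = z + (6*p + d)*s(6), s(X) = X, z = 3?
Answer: -532/891 ≈ -0.59708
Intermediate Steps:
N(p, d) = 3 + 6*d + 36*p (N(p, d) = 3 + (6*p + d)*6 = 3 + (d + 6*p)*6 = 3 + (6*d + 36*p) = 3 + 6*d + 36*p)
532/N(-30, 31) = 532/(3 + 6*31 + 36*(-30)) = 532/(3 + 186 - 1080) = 532/(-891) = 532*(-1/891) = -532/891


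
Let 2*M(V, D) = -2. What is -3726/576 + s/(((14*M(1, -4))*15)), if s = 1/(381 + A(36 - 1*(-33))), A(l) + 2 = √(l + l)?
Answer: -3119043769/482170080 + √138/30135630 ≈ -6.4688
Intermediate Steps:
M(V, D) = -1 (M(V, D) = (½)*(-2) = -1)
A(l) = -2 + √2*√l (A(l) = -2 + √(l + l) = -2 + √(2*l) = -2 + √2*√l)
s = 1/(379 + √138) (s = 1/(381 + (-2 + √2*√(36 - 1*(-33)))) = 1/(381 + (-2 + √2*√(36 + 33))) = 1/(381 + (-2 + √2*√69)) = 1/(381 + (-2 + √138)) = 1/(379 + √138) ≈ 0.0025592)
-3726/576 + s/(((14*M(1, -4))*15)) = -3726/576 + (379/143503 - √138/143503)/(((14*(-1))*15)) = -3726*1/576 + (379/143503 - √138/143503)/((-14*15)) = -207/32 + (379/143503 - √138/143503)/(-210) = -207/32 + (379/143503 - √138/143503)*(-1/210) = -207/32 + (-379/30135630 + √138/30135630) = -3119043769/482170080 + √138/30135630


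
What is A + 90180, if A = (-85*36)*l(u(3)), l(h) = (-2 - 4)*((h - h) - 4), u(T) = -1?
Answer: 16740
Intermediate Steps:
l(h) = 24 (l(h) = -6*(0 - 4) = -6*(-4) = 24)
A = -73440 (A = -85*36*24 = -3060*24 = -73440)
A + 90180 = -73440 + 90180 = 16740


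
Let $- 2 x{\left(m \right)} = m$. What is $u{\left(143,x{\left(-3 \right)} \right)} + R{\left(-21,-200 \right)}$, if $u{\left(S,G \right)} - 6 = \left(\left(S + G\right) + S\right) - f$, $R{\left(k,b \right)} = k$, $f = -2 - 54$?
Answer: $\frac{657}{2} \approx 328.5$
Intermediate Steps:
$f = -56$ ($f = -2 - 54 = -56$)
$x{\left(m \right)} = - \frac{m}{2}$
$u{\left(S,G \right)} = 62 + G + 2 S$ ($u{\left(S,G \right)} = 6 - \left(-56 - G - 2 S\right) = 6 + \left(\left(\left(G + S\right) + S\right) + 56\right) = 6 + \left(\left(G + 2 S\right) + 56\right) = 6 + \left(56 + G + 2 S\right) = 62 + G + 2 S$)
$u{\left(143,x{\left(-3 \right)} \right)} + R{\left(-21,-200 \right)} = \left(62 - - \frac{3}{2} + 2 \cdot 143\right) - 21 = \left(62 + \frac{3}{2} + 286\right) - 21 = \frac{699}{2} - 21 = \frac{657}{2}$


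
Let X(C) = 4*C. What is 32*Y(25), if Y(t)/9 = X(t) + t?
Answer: 36000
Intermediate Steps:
Y(t) = 45*t (Y(t) = 9*(4*t + t) = 9*(5*t) = 45*t)
32*Y(25) = 32*(45*25) = 32*1125 = 36000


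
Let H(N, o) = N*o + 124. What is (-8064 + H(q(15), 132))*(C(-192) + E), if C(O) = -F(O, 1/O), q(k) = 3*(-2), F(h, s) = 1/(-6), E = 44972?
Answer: -1178090878/3 ≈ -3.9270e+8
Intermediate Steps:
F(h, s) = -⅙
q(k) = -6
H(N, o) = 124 + N*o
C(O) = ⅙ (C(O) = -1*(-⅙) = ⅙)
(-8064 + H(q(15), 132))*(C(-192) + E) = (-8064 + (124 - 6*132))*(⅙ + 44972) = (-8064 + (124 - 792))*(269833/6) = (-8064 - 668)*(269833/6) = -8732*269833/6 = -1178090878/3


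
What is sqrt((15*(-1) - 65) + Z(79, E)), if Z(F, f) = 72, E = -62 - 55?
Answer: 2*I*sqrt(2) ≈ 2.8284*I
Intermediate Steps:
E = -117
sqrt((15*(-1) - 65) + Z(79, E)) = sqrt((15*(-1) - 65) + 72) = sqrt((-15 - 65) + 72) = sqrt(-80 + 72) = sqrt(-8) = 2*I*sqrt(2)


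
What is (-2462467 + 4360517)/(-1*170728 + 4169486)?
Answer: 949025/1999379 ≈ 0.47466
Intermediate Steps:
(-2462467 + 4360517)/(-1*170728 + 4169486) = 1898050/(-170728 + 4169486) = 1898050/3998758 = 1898050*(1/3998758) = 949025/1999379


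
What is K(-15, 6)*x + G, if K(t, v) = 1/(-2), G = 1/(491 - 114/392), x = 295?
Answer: -28372413/192358 ≈ -147.50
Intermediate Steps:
G = 196/96179 (G = 1/(491 - 114*1/392) = 1/(491 - 57/196) = 1/(96179/196) = 196/96179 ≈ 0.0020379)
K(t, v) = -1/2
K(-15, 6)*x + G = -1/2*295 + 196/96179 = -295/2 + 196/96179 = -28372413/192358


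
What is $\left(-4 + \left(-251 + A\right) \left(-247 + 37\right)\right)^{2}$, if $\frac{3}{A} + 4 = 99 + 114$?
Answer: $\frac{121328550725776}{43681} \approx 2.7776 \cdot 10^{9}$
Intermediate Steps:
$A = \frac{3}{209}$ ($A = \frac{3}{-4 + \left(99 + 114\right)} = \frac{3}{-4 + 213} = \frac{3}{209} \approx 0.014354$)
$\left(-4 + \left(-251 + A\right) \left(-247 + 37\right)\right)^{2} = \left(-4 + \left(-251 + \frac{3}{209}\right) \left(-247 + 37\right)\right)^{2} = \left(-4 - - \frac{11015760}{209}\right)^{2} = \left(-4 + \frac{11015760}{209}\right)^{2} = \left(\frac{11014924}{209}\right)^{2} = \frac{121328550725776}{43681}$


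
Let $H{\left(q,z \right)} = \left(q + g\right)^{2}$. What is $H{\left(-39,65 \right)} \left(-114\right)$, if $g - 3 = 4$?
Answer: $-116736$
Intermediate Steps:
$g = 7$ ($g = 3 + 4 = 7$)
$H{\left(q,z \right)} = \left(7 + q\right)^{2}$ ($H{\left(q,z \right)} = \left(q + 7\right)^{2} = \left(7 + q\right)^{2}$)
$H{\left(-39,65 \right)} \left(-114\right) = \left(7 - 39\right)^{2} \left(-114\right) = \left(-32\right)^{2} \left(-114\right) = 1024 \left(-114\right) = -116736$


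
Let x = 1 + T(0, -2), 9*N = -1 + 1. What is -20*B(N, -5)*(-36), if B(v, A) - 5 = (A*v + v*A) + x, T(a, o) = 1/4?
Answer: 4500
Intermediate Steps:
T(a, o) = ¼
N = 0 (N = (-1 + 1)/9 = (⅑)*0 = 0)
x = 5/4 (x = 1 + ¼ = 5/4 ≈ 1.2500)
B(v, A) = 25/4 + 2*A*v (B(v, A) = 5 + ((A*v + v*A) + 5/4) = 5 + ((A*v + A*v) + 5/4) = 5 + (2*A*v + 5/4) = 5 + (5/4 + 2*A*v) = 25/4 + 2*A*v)
-20*B(N, -5)*(-36) = -20*(25/4 + 2*(-5)*0)*(-36) = -20*(25/4 + 0)*(-36) = -20*25/4*(-36) = -125*(-36) = 4500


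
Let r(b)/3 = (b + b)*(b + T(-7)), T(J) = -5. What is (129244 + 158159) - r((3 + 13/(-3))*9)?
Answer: 286179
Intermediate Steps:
r(b) = 6*b*(-5 + b) (r(b) = 3*((b + b)*(b - 5)) = 3*((2*b)*(-5 + b)) = 3*(2*b*(-5 + b)) = 6*b*(-5 + b))
(129244 + 158159) - r((3 + 13/(-3))*9) = (129244 + 158159) - 6*(3 + 13/(-3))*9*(-5 + (3 + 13/(-3))*9) = 287403 - 6*(3 + 13*(-1/3))*9*(-5 + (3 + 13*(-1/3))*9) = 287403 - 6*(3 - 13/3)*9*(-5 + (3 - 13/3)*9) = 287403 - 6*(-4/3*9)*(-5 - 4/3*9) = 287403 - 6*(-12)*(-5 - 12) = 287403 - 6*(-12)*(-17) = 287403 - 1*1224 = 287403 - 1224 = 286179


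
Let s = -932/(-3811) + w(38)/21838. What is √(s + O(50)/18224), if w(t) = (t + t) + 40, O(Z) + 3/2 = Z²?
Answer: 3*√6181614504883872277918/379171359608 ≈ 0.62207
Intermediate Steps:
O(Z) = -3/2 + Z²
w(t) = 40 + 2*t (w(t) = 2*t + 40 = 40 + 2*t)
s = 10397546/41612309 (s = -932/(-3811) + (40 + 2*38)/21838 = -932*(-1/3811) + (40 + 76)*(1/21838) = 932/3811 + 116*(1/21838) = 932/3811 + 58/10919 = 10397546/41612309 ≈ 0.24987)
√(s + O(50)/18224) = √(10397546/41612309 + (-3/2 + 50²)/18224) = √(10397546/41612309 + (-3/2 + 2500)*(1/18224)) = √(10397546/41612309 + (4997/2)*(1/18224)) = √(10397546/41612309 + 4997/36448) = √(586906464681/1516685438432) = 3*√6181614504883872277918/379171359608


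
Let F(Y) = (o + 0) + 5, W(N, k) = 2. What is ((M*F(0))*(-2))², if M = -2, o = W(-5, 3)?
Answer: 784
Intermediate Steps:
o = 2
F(Y) = 7 (F(Y) = (2 + 0) + 5 = 2 + 5 = 7)
((M*F(0))*(-2))² = (-2*7*(-2))² = (-14*(-2))² = 28² = 784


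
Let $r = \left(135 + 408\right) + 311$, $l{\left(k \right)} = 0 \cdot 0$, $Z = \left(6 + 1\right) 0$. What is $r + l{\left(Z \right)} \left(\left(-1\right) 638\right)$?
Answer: $854$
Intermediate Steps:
$Z = 0$ ($Z = 7 \cdot 0 = 0$)
$l{\left(k \right)} = 0$
$r = 854$ ($r = 543 + 311 = 854$)
$r + l{\left(Z \right)} \left(\left(-1\right) 638\right) = 854 + 0 \left(\left(-1\right) 638\right) = 854 + 0 \left(-638\right) = 854 + 0 = 854$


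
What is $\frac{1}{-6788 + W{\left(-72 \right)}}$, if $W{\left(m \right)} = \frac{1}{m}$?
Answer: $- \frac{72}{488737} \approx -0.00014732$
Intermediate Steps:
$\frac{1}{-6788 + W{\left(-72 \right)}} = \frac{1}{-6788 + \frac{1}{-72}} = \frac{1}{-6788 - \frac{1}{72}} = \frac{1}{- \frac{488737}{72}} = - \frac{72}{488737}$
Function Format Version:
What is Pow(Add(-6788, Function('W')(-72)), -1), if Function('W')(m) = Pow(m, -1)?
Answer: Rational(-72, 488737) ≈ -0.00014732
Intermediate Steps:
Pow(Add(-6788, Function('W')(-72)), -1) = Pow(Add(-6788, Pow(-72, -1)), -1) = Pow(Add(-6788, Rational(-1, 72)), -1) = Pow(Rational(-488737, 72), -1) = Rational(-72, 488737)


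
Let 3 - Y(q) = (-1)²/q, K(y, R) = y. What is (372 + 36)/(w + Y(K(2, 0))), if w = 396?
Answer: 816/797 ≈ 1.0238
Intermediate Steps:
Y(q) = 3 - 1/q (Y(q) = 3 - (-1)²/q = 3 - 1/q)
(372 + 36)/(w + Y(K(2, 0))) = (372 + 36)/(396 + (3 - 1/2)) = 408/(396 + (3 - 1*½)) = 408/(396 + (3 - ½)) = 408/(396 + 5/2) = 408/(797/2) = 408*(2/797) = 816/797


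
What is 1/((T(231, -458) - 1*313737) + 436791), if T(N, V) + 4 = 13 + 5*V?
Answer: 1/120773 ≈ 8.2800e-6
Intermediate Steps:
T(N, V) = 9 + 5*V (T(N, V) = -4 + (13 + 5*V) = 9 + 5*V)
1/((T(231, -458) - 1*313737) + 436791) = 1/(((9 + 5*(-458)) - 1*313737) + 436791) = 1/(((9 - 2290) - 313737) + 436791) = 1/((-2281 - 313737) + 436791) = 1/(-316018 + 436791) = 1/120773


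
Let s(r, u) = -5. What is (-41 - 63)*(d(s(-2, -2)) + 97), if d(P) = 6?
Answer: -10712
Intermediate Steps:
(-41 - 63)*(d(s(-2, -2)) + 97) = (-41 - 63)*(6 + 97) = -104*103 = -10712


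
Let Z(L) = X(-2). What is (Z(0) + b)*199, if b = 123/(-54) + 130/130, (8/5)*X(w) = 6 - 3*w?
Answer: 11144/9 ≈ 1238.2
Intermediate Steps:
X(w) = 15/4 - 15*w/8 (X(w) = 5*(6 - 3*w)/8 = 15/4 - 15*w/8)
Z(L) = 15/2 (Z(L) = 15/4 - 15/8*(-2) = 15/4 + 15/4 = 15/2)
b = -23/18 (b = 123*(-1/54) + 130*(1/130) = -41/18 + 1 = -23/18 ≈ -1.2778)
(Z(0) + b)*199 = (15/2 - 23/18)*199 = (56/9)*199 = 11144/9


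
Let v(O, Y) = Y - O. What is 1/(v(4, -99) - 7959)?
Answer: -1/8062 ≈ -0.00012404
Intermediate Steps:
1/(v(4, -99) - 7959) = 1/((-99 - 1*4) - 7959) = 1/((-99 - 4) - 7959) = 1/(-103 - 7959) = 1/(-8062) = -1/8062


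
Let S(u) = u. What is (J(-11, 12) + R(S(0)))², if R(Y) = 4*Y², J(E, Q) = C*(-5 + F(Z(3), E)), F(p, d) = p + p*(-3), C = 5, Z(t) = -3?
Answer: 25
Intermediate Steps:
F(p, d) = -2*p (F(p, d) = p - 3*p = -2*p)
J(E, Q) = 5 (J(E, Q) = 5*(-5 - 2*(-3)) = 5*(-5 + 6) = 5*1 = 5)
(J(-11, 12) + R(S(0)))² = (5 + 4*0²)² = (5 + 4*0)² = (5 + 0)² = 5² = 25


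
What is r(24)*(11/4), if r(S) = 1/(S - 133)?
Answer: -11/436 ≈ -0.025229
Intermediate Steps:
r(S) = 1/(-133 + S)
r(24)*(11/4) = (11/4)/(-133 + 24) = (11*(¼))/(-109) = -1/109*11/4 = -11/436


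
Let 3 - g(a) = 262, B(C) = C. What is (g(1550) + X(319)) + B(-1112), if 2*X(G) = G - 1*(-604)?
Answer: -1819/2 ≈ -909.50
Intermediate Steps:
g(a) = -259 (g(a) = 3 - 1*262 = 3 - 262 = -259)
X(G) = 302 + G/2 (X(G) = (G - 1*(-604))/2 = (G + 604)/2 = (604 + G)/2 = 302 + G/2)
(g(1550) + X(319)) + B(-1112) = (-259 + (302 + (½)*319)) - 1112 = (-259 + (302 + 319/2)) - 1112 = (-259 + 923/2) - 1112 = 405/2 - 1112 = -1819/2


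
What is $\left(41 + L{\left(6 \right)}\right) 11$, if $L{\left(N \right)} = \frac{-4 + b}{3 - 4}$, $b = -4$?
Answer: $539$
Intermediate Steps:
$L{\left(N \right)} = 8$ ($L{\left(N \right)} = \frac{-4 - 4}{3 - 4} = - \frac{8}{-1} = \left(-8\right) \left(-1\right) = 8$)
$\left(41 + L{\left(6 \right)}\right) 11 = \left(41 + 8\right) 11 = 49 \cdot 11 = 539$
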